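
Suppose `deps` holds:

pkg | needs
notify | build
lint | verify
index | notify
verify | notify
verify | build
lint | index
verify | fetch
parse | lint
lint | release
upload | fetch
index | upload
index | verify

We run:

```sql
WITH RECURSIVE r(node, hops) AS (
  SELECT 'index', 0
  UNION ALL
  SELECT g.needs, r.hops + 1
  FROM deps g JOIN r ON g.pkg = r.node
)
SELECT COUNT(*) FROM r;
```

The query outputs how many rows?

Base: (index, hops=0).
Iteration 1: edges from {index} -> (notify, hops=1), (upload, hops=1), (verify, hops=1).
Iteration 2: edges from {notify,upload,verify} -> (build, hops=2) x2, (fetch, hops=2) x2, (notify, hops=2). [UNION ALL keeps all 5 new rows, including repeats]
Iteration 3: edges from {build,fetch,notify} -> (build, hops=3).
Iteration 4: no outgoing edges from {build}; recursion stops.
Total rows emitted: 10.

10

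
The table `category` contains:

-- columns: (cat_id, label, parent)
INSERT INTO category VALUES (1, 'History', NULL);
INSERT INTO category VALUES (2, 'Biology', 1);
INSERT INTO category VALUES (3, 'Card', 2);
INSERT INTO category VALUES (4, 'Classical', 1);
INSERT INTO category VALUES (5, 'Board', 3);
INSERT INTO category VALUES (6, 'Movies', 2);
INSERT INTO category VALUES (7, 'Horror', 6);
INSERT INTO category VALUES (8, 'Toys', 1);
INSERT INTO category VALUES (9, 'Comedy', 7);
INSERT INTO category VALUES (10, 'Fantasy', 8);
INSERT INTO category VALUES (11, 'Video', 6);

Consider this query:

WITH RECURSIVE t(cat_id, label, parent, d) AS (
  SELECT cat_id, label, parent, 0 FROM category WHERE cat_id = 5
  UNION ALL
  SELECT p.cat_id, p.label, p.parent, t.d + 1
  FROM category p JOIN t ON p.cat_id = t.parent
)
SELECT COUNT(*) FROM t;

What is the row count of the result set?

4

Base: cat_id=5 (Board), parent=3, d 0.
Iteration 1: join on cat_id=3 -> Card (id 3, parent=2, d 1).
Iteration 2: join on cat_id=2 -> Biology (id 2, parent=1, d 2).
Iteration 3: join on cat_id=1 -> History (id 1, parent=NULL, d 3).
Iteration 4: parent is NULL; no match; recursion stops.
Total rows emitted: 4.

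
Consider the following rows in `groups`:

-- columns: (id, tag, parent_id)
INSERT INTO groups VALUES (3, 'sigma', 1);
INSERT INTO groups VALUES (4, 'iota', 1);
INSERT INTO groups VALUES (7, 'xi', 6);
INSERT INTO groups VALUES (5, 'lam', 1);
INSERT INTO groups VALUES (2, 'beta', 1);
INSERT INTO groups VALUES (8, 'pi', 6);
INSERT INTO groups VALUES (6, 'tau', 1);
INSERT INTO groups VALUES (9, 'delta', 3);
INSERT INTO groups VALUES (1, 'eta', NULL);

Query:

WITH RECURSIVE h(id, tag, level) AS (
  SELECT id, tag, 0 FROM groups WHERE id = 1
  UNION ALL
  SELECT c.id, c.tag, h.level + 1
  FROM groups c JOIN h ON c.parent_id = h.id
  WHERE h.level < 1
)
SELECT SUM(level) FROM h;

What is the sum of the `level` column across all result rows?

Base: id=1 (eta) at level 0.
Iteration 1: rows with parent_id in {1} -> beta (id 2, level 1), sigma (id 3, level 1), iota (id 4, level 1), lam (id 5, level 1), tau (id 6, level 1).
Iteration 2: level < 1 fails for all current rows; recursion stops.
SUM(level) = 0 + 1 + 1 + 1 + 1 + 1 = 5.

5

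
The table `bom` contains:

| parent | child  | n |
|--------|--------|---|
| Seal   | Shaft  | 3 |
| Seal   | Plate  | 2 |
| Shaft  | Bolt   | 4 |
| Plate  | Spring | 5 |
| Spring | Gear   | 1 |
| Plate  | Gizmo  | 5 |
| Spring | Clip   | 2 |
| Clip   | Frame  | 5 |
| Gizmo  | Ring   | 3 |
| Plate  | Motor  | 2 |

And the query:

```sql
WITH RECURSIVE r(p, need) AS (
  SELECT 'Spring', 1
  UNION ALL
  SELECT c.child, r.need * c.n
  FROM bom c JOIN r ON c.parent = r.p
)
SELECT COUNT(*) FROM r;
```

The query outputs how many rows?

4

Base: (Spring, need=1).
Iteration 1: components of {Spring} -> Clip = 1*2 = 2, Gear = 1*1 = 1.
Iteration 2: components of {Clip,Gear} -> Frame = 2*5 = 10.
Iteration 3: no further components; recursion stops.
Total rows emitted: 4.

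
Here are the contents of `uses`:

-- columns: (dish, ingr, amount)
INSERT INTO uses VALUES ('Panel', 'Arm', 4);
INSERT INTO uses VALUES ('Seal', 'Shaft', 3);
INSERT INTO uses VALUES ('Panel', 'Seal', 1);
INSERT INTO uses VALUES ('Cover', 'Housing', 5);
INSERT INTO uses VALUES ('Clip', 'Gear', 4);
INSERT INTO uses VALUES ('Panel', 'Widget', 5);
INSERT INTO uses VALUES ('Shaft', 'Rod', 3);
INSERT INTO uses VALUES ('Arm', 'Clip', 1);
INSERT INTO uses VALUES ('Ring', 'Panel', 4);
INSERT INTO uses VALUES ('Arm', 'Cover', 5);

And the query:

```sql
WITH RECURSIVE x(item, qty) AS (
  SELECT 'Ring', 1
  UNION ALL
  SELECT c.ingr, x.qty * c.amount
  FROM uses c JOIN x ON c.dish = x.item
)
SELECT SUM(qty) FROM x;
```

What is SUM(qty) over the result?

Base: (Ring, qty=1).
Iteration 1: components of {Ring} -> Panel = 1*4 = 4.
Iteration 2: components of {Panel} -> Arm = 4*4 = 16, Seal = 4*1 = 4, Widget = 4*5 = 20.
Iteration 3: components of {Arm,Seal,Widget} -> Clip = 16*1 = 16, Cover = 16*5 = 80, Shaft = 4*3 = 12.
Iteration 4: components of {Clip,Cover,Shaft} -> Gear = 16*4 = 64, Housing = 80*5 = 400, Rod = 12*3 = 36.
Iteration 5: no further components; recursion stops.
SUM(qty) = 1 + 4 + 16 + 4 + 20 + 80 + 16 + 12 + 400 + 64 + 36 = 653.

653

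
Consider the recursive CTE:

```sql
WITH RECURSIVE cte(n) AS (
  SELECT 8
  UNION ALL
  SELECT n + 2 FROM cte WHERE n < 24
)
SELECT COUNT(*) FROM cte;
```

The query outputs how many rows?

Base: n=8.
Iteration 1: 8 < 24 holds -> n = 8 + 2 = 10.
Iteration 2: 10 < 24 holds -> n = 10 + 2 = 12.
Iteration 3: 12 < 24 holds -> n = 12 + 2 = 14.
Iteration 4: 14 < 24 holds -> n = 14 + 2 = 16.
Iteration 5: 16 < 24 holds -> n = 16 + 2 = 18.
Iteration 6: 18 < 24 holds -> n = 18 + 2 = 20.
Iteration 7: 20 < 24 holds -> n = 20 + 2 = 22.
Iteration 8: 22 < 24 holds -> n = 22 + 2 = 24.
Iteration 9: 24 < 24 fails; recursion stops.
Total rows emitted: 9.

9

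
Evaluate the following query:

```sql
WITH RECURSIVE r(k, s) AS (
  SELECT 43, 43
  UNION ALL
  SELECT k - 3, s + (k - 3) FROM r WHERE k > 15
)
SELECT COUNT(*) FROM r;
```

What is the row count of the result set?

Base: k=43, s=43.
Iteration 1: 43 > 15 holds -> k = 43 - 3 = 40, s = 43 + 40 = 83.
Iteration 2: 40 > 15 holds -> k = 40 - 3 = 37, s = 83 + 37 = 120.
Iteration 3: 37 > 15 holds -> k = 37 - 3 = 34, s = 120 + 34 = 154.
Iteration 4: 34 > 15 holds -> k = 34 - 3 = 31, s = 154 + 31 = 185.
Iteration 5: 31 > 15 holds -> k = 31 - 3 = 28, s = 185 + 28 = 213.
Iteration 6: 28 > 15 holds -> k = 28 - 3 = 25, s = 213 + 25 = 238.
Iteration 7: 25 > 15 holds -> k = 25 - 3 = 22, s = 238 + 22 = 260.
Iteration 8: 22 > 15 holds -> k = 22 - 3 = 19, s = 260 + 19 = 279.
Iteration 9: 19 > 15 holds -> k = 19 - 3 = 16, s = 279 + 16 = 295.
Iteration 10: 16 > 15 holds -> k = 16 - 3 = 13, s = 295 + 13 = 308.
Iteration 11: 13 > 15 fails; recursion stops.
Total rows emitted: 11.

11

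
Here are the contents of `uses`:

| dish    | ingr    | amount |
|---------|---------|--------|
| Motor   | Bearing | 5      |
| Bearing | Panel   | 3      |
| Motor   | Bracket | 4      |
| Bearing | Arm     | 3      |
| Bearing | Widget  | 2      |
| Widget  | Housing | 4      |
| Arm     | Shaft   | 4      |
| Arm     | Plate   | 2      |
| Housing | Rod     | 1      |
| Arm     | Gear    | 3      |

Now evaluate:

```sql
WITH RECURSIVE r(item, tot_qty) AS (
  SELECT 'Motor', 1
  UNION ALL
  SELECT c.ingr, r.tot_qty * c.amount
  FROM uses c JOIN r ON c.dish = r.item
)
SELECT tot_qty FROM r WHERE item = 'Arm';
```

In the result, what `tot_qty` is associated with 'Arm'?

15

Base: (Motor, tot_qty=1).
Iteration 1: components of {Motor} -> Bearing = 1*5 = 5, Bracket = 1*4 = 4.
Iteration 2: components of {Bearing,Bracket} -> Arm = 5*3 = 15, Panel = 5*3 = 15, Widget = 5*2 = 10.
Iteration 3: components of {Arm,Panel,Widget} -> Gear = 15*3 = 45, Housing = 10*4 = 40, Plate = 15*2 = 30, Shaft = 15*4 = 60.
Iteration 4: components of {Gear,Housing,Plate,Shaft} -> Rod = 40*1 = 40.
Iteration 5: no further components; recursion stops.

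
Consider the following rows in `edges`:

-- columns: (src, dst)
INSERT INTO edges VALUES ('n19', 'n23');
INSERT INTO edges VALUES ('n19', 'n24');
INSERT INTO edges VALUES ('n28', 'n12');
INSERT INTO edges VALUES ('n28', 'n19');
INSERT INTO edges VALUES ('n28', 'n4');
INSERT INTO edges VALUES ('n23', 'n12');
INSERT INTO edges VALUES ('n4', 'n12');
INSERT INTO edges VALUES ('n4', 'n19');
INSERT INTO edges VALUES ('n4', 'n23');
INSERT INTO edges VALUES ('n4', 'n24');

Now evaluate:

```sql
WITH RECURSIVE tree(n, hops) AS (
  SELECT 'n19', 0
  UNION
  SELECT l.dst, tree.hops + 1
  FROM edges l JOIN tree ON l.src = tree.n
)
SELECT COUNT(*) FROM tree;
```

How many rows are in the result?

Base: (n19, hops=0).
Iteration 1: edges from {n19} -> (n23, hops=1), (n24, hops=1).
Iteration 2: edges from {n23,n24} -> (n12, hops=2).
Iteration 3: no outgoing edges from {n12}; recursion stops.
Total rows emitted: 4.

4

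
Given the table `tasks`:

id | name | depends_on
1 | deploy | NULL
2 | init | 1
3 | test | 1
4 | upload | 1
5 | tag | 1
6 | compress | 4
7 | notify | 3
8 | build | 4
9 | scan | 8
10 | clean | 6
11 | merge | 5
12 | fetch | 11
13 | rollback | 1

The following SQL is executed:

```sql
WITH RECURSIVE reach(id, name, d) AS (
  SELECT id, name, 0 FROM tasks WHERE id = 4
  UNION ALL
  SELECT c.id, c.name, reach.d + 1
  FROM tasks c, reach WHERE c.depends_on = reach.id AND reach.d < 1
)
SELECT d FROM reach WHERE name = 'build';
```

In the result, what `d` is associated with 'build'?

1

Base: id=4 (upload) at d 0.
Iteration 1: rows with depends_on in {4} -> compress (id 6, d 1), build (id 8, d 1).
Iteration 2: d < 1 fails for all current rows; recursion stops.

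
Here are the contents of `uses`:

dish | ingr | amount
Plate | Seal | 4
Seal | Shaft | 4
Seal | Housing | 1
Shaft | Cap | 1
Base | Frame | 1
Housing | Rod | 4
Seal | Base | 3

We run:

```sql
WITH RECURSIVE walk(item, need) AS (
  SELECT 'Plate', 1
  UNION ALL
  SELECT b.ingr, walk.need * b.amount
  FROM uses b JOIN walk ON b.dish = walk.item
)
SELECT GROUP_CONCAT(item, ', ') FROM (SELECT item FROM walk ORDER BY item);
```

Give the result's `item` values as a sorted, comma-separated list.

Base: (Plate, need=1).
Iteration 1: components of {Plate} -> Seal = 1*4 = 4.
Iteration 2: components of {Seal} -> Base = 4*3 = 12, Housing = 4*1 = 4, Shaft = 4*4 = 16.
Iteration 3: components of {Base,Housing,Shaft} -> Cap = 16*1 = 16, Frame = 12*1 = 12, Rod = 4*4 = 16.
Iteration 4: no further components; recursion stops.

Base, Cap, Frame, Housing, Plate, Rod, Seal, Shaft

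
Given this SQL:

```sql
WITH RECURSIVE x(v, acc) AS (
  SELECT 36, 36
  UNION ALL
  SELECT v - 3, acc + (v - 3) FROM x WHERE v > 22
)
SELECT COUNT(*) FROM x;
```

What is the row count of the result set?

6

Base: v=36, acc=36.
Iteration 1: 36 > 22 holds -> v = 36 - 3 = 33, acc = 36 + 33 = 69.
Iteration 2: 33 > 22 holds -> v = 33 - 3 = 30, acc = 69 + 30 = 99.
Iteration 3: 30 > 22 holds -> v = 30 - 3 = 27, acc = 99 + 27 = 126.
Iteration 4: 27 > 22 holds -> v = 27 - 3 = 24, acc = 126 + 24 = 150.
Iteration 5: 24 > 22 holds -> v = 24 - 3 = 21, acc = 150 + 21 = 171.
Iteration 6: 21 > 22 fails; recursion stops.
Total rows emitted: 6.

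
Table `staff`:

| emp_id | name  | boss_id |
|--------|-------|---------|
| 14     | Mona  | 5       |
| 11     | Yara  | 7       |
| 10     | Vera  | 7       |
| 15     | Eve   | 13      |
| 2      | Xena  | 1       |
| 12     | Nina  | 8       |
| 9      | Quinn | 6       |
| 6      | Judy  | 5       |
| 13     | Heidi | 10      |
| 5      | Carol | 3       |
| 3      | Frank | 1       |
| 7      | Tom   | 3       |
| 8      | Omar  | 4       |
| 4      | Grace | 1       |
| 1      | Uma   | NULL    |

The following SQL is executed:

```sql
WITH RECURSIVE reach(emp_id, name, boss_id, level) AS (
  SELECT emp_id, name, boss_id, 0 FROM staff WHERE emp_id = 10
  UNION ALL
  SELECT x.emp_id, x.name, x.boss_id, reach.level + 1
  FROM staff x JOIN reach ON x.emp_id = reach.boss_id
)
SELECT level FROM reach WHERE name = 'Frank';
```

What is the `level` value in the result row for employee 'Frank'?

Base: emp_id=10 (Vera), boss_id=7, level 0.
Iteration 1: join on emp_id=7 -> Tom (id 7, boss_id=3, level 1).
Iteration 2: join on emp_id=3 -> Frank (id 3, boss_id=1, level 2).
Iteration 3: join on emp_id=1 -> Uma (id 1, boss_id=NULL, level 3).
Iteration 4: boss_id is NULL; no match; recursion stops.

2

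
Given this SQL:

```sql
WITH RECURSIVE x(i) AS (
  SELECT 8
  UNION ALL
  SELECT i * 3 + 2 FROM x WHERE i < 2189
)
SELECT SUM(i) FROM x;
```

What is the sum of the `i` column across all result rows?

Base: i=8.
Iteration 1: 8 < 2189 holds -> i = 8 * 3 + 2 = 26.
Iteration 2: 26 < 2189 holds -> i = 26 * 3 + 2 = 80.
Iteration 3: 80 < 2189 holds -> i = 80 * 3 + 2 = 242.
Iteration 4: 242 < 2189 holds -> i = 242 * 3 + 2 = 728.
Iteration 5: 728 < 2189 holds -> i = 728 * 3 + 2 = 2186.
Iteration 6: 2186 < 2189 holds -> i = 2186 * 3 + 2 = 6560.
Iteration 7: 6560 < 2189 fails; recursion stops.
SUM(i) = 8 + 26 + 80 + 242 + 728 + 2186 + 6560 = 9830.

9830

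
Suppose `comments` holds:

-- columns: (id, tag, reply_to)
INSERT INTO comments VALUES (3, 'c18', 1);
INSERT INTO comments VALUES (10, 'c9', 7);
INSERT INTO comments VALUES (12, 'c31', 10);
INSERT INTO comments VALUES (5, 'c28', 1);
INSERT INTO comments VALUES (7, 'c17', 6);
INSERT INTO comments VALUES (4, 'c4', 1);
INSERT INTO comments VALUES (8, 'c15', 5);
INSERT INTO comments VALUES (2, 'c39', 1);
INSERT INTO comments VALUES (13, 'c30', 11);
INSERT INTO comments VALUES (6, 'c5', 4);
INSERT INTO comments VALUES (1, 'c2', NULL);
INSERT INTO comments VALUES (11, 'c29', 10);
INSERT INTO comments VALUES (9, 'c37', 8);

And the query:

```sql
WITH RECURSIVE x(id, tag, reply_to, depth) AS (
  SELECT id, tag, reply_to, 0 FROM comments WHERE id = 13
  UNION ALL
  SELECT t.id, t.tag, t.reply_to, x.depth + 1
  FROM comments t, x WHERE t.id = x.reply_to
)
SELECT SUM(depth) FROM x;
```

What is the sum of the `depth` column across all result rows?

Base: id=13 (c30), reply_to=11, depth 0.
Iteration 1: join on id=11 -> c29 (id 11, reply_to=10, depth 1).
Iteration 2: join on id=10 -> c9 (id 10, reply_to=7, depth 2).
Iteration 3: join on id=7 -> c17 (id 7, reply_to=6, depth 3).
Iteration 4: join on id=6 -> c5 (id 6, reply_to=4, depth 4).
Iteration 5: join on id=4 -> c4 (id 4, reply_to=1, depth 5).
Iteration 6: join on id=1 -> c2 (id 1, reply_to=NULL, depth 6).
Iteration 7: reply_to is NULL; no match; recursion stops.
SUM(depth) = 0 + 1 + 2 + 3 + 4 + 5 + 6 = 21.

21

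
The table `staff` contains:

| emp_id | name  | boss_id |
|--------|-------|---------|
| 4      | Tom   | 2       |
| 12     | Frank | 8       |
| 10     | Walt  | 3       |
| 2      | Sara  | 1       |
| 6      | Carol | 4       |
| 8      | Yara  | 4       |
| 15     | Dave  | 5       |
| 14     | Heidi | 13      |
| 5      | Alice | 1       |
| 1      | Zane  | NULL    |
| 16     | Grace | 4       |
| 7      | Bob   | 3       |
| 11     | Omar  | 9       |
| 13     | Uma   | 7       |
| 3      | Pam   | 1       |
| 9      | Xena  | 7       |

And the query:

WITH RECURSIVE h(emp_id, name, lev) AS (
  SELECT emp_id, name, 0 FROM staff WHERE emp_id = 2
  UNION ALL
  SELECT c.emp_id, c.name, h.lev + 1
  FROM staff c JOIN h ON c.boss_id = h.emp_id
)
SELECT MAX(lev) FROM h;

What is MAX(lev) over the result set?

3

Base: emp_id=2 (Sara) at lev 0.
Iteration 1: rows with boss_id in {2} -> Tom (id 4, lev 1).
Iteration 2: rows with boss_id in {4} -> Carol (id 6, lev 2), Yara (id 8, lev 2), Grace (id 16, lev 2).
Iteration 3: rows with boss_id in {6,8,16} -> Frank (id 12, lev 3).
Iteration 4: no rows with boss_id in {12}; recursion stops.
lev values: 0, 1, 2, 2, 2, 3; the maximum is 3.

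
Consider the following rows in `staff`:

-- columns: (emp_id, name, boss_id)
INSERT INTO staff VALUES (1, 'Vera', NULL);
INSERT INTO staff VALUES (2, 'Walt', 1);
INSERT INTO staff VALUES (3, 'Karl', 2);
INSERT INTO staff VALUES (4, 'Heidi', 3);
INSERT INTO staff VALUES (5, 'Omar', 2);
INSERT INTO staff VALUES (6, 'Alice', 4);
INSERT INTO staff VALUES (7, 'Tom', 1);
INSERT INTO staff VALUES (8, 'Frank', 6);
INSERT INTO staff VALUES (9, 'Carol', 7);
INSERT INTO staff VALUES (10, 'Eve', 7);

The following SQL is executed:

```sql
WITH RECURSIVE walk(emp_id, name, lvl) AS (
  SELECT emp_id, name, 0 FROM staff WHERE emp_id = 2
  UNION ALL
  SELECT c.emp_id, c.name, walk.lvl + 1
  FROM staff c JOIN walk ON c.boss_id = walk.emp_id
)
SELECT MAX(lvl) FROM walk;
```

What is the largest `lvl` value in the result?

Base: emp_id=2 (Walt) at lvl 0.
Iteration 1: rows with boss_id in {2} -> Karl (id 3, lvl 1), Omar (id 5, lvl 1).
Iteration 2: rows with boss_id in {3,5} -> Heidi (id 4, lvl 2).
Iteration 3: rows with boss_id in {4} -> Alice (id 6, lvl 3).
Iteration 4: rows with boss_id in {6} -> Frank (id 8, lvl 4).
Iteration 5: no rows with boss_id in {8}; recursion stops.
lvl values: 0, 1, 1, 2, 3, 4; the maximum is 4.

4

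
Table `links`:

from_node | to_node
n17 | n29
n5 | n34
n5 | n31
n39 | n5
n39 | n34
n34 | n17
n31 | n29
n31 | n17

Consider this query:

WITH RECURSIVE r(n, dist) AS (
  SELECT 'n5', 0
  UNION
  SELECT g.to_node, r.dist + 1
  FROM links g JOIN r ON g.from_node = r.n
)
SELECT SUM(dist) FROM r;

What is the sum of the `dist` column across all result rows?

Base: (n5, dist=0).
Iteration 1: edges from {n5} -> (n31, dist=1), (n34, dist=1).
Iteration 2: edges from {n31,n34} -> (n17, dist=2), (n29, dist=2). [UNION drops 1 duplicate row(s)]
Iteration 3: edges from {n17,n29} -> (n29, dist=3).
Iteration 4: no outgoing edges from {n29}; recursion stops.
SUM(dist) = 0 + 1 + 1 + 2 + 2 + 3 = 9.

9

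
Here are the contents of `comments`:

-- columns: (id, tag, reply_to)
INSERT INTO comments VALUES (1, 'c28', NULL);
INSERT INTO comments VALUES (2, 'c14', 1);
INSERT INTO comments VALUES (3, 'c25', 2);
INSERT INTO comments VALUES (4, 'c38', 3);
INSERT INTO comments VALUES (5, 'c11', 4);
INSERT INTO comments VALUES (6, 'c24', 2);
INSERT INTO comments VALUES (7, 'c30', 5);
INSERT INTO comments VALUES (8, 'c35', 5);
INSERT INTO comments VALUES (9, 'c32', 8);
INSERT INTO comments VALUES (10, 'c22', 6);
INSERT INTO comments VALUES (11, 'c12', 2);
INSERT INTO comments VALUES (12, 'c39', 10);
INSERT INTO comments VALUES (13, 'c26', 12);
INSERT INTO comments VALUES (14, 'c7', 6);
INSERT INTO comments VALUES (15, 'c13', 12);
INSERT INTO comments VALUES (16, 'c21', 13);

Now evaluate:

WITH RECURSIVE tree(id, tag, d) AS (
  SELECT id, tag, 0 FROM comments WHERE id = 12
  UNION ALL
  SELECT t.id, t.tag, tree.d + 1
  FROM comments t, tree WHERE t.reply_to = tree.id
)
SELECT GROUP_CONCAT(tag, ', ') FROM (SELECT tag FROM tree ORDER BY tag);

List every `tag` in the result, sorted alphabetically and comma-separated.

Base: id=12 (c39) at d 0.
Iteration 1: rows with reply_to in {12} -> c26 (id 13, d 1), c13 (id 15, d 1).
Iteration 2: rows with reply_to in {13,15} -> c21 (id 16, d 2).
Iteration 3: no rows with reply_to in {16}; recursion stops.

c13, c21, c26, c39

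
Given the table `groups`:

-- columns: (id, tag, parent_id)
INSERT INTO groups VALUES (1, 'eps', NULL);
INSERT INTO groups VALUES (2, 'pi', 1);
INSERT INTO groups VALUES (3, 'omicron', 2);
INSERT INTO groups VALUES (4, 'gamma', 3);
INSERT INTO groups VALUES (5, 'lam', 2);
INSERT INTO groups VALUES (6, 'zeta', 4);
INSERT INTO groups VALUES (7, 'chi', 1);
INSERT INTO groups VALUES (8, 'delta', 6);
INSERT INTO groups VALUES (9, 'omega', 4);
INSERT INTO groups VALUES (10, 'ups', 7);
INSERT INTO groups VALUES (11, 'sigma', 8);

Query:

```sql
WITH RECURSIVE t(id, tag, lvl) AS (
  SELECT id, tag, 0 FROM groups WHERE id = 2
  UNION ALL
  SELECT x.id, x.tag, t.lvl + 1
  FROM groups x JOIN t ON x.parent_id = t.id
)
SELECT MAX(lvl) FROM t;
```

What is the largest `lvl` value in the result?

5

Base: id=2 (pi) at lvl 0.
Iteration 1: rows with parent_id in {2} -> omicron (id 3, lvl 1), lam (id 5, lvl 1).
Iteration 2: rows with parent_id in {3,5} -> gamma (id 4, lvl 2).
Iteration 3: rows with parent_id in {4} -> zeta (id 6, lvl 3), omega (id 9, lvl 3).
Iteration 4: rows with parent_id in {6,9} -> delta (id 8, lvl 4).
Iteration 5: rows with parent_id in {8} -> sigma (id 11, lvl 5).
Iteration 6: no rows with parent_id in {11}; recursion stops.
lvl values: 0, 1, 1, 2, 3, 3, 4, 5; the maximum is 5.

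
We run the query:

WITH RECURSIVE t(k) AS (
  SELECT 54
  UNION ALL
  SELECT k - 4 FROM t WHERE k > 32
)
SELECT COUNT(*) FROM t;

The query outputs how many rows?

7

Base: k=54.
Iteration 1: 54 > 32 holds -> k = 54 - 4 = 50.
Iteration 2: 50 > 32 holds -> k = 50 - 4 = 46.
Iteration 3: 46 > 32 holds -> k = 46 - 4 = 42.
Iteration 4: 42 > 32 holds -> k = 42 - 4 = 38.
Iteration 5: 38 > 32 holds -> k = 38 - 4 = 34.
Iteration 6: 34 > 32 holds -> k = 34 - 4 = 30.
Iteration 7: 30 > 32 fails; recursion stops.
Total rows emitted: 7.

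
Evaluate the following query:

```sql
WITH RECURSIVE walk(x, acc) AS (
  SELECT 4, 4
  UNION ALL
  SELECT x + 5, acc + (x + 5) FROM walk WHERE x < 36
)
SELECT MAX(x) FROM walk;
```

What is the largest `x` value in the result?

Base: x=4, acc=4.
Iteration 1: 4 < 36 holds -> x = 4 + 5 = 9, acc = 4 + 9 = 13.
Iteration 2: 9 < 36 holds -> x = 9 + 5 = 14, acc = 13 + 14 = 27.
Iteration 3: 14 < 36 holds -> x = 14 + 5 = 19, acc = 27 + 19 = 46.
Iteration 4: 19 < 36 holds -> x = 19 + 5 = 24, acc = 46 + 24 = 70.
Iteration 5: 24 < 36 holds -> x = 24 + 5 = 29, acc = 70 + 29 = 99.
Iteration 6: 29 < 36 holds -> x = 29 + 5 = 34, acc = 99 + 34 = 133.
Iteration 7: 34 < 36 holds -> x = 34 + 5 = 39, acc = 133 + 39 = 172.
Iteration 8: 39 < 36 fails; recursion stops.
x values: 4, 9, 14, 19, 24, 29, 34, 39; the maximum is 39.

39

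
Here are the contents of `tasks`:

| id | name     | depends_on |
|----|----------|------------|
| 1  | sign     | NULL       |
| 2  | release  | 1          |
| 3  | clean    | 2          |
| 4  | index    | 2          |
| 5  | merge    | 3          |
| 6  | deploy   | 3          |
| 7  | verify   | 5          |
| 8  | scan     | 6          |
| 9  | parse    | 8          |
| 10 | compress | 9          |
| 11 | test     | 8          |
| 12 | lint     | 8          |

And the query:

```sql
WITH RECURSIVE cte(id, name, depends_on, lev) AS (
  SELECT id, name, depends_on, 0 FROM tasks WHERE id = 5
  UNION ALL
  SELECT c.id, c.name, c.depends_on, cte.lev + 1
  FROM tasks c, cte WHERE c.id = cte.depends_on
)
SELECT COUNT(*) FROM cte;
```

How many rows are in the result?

4

Base: id=5 (merge), depends_on=3, lev 0.
Iteration 1: join on id=3 -> clean (id 3, depends_on=2, lev 1).
Iteration 2: join on id=2 -> release (id 2, depends_on=1, lev 2).
Iteration 3: join on id=1 -> sign (id 1, depends_on=NULL, lev 3).
Iteration 4: depends_on is NULL; no match; recursion stops.
Total rows emitted: 4.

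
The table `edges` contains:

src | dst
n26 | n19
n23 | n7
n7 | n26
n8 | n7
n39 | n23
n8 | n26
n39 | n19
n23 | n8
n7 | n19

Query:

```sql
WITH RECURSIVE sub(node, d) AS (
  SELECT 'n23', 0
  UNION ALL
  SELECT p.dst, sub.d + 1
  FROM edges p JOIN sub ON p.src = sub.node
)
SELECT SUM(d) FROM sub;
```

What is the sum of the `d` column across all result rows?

26

Base: (n23, d=0).
Iteration 1: edges from {n23} -> (n7, d=1), (n8, d=1).
Iteration 2: edges from {n7,n8} -> (n19, d=2), (n26, d=2) x2, (n7, d=2). [UNION ALL keeps all 4 new rows, including repeats]
Iteration 3: edges from {n19,n26,n7} -> (n19, d=3) x3, (n26, d=3). [UNION ALL keeps all 4 new rows, including repeats]
Iteration 4: edges from {n19,n26} -> (n19, d=4).
Iteration 5: no outgoing edges from {n19}; recursion stops.
SUM(d) = 0 + 1 + 1 + 2 + 2 + 2 + 2 + 3 + 3 + 3 + 3 + 4 = 26.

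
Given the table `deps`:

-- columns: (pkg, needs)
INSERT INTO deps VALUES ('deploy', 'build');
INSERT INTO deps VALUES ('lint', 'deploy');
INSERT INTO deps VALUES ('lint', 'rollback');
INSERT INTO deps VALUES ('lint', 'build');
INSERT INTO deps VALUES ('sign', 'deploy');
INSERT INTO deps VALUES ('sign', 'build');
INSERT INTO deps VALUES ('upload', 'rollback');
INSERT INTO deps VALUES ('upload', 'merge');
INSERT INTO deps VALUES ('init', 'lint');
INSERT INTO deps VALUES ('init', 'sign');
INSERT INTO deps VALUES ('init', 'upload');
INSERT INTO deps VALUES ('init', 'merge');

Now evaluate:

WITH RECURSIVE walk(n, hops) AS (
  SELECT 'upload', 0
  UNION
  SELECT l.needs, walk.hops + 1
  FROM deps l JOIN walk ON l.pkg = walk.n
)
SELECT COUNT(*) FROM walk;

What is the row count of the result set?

Base: (upload, hops=0).
Iteration 1: edges from {upload} -> (merge, hops=1), (rollback, hops=1).
Iteration 2: no outgoing edges from {merge,rollback}; recursion stops.
Total rows emitted: 3.

3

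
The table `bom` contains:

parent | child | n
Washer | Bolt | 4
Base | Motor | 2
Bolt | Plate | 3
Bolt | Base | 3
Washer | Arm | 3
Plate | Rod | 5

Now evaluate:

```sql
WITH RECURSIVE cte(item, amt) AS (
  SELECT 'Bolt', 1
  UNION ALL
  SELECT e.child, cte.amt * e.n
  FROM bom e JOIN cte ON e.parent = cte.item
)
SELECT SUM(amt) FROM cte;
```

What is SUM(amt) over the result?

28

Base: (Bolt, amt=1).
Iteration 1: components of {Bolt} -> Base = 1*3 = 3, Plate = 1*3 = 3.
Iteration 2: components of {Base,Plate} -> Motor = 3*2 = 6, Rod = 3*5 = 15.
Iteration 3: no further components; recursion stops.
SUM(amt) = 1 + 3 + 3 + 6 + 15 = 28.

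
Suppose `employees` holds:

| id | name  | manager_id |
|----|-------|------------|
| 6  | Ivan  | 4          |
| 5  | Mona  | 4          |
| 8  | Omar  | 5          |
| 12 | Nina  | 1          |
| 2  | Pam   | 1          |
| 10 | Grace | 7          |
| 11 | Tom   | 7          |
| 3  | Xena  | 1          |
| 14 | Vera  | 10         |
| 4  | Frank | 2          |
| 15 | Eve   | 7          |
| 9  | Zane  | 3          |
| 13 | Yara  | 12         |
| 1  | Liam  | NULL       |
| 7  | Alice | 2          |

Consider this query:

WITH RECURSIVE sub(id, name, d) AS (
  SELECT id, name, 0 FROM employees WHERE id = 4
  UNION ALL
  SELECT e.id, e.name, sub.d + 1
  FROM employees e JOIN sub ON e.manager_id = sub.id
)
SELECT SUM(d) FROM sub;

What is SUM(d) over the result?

Base: id=4 (Frank) at d 0.
Iteration 1: rows with manager_id in {4} -> Mona (id 5, d 1), Ivan (id 6, d 1).
Iteration 2: rows with manager_id in {5,6} -> Omar (id 8, d 2).
Iteration 3: no rows with manager_id in {8}; recursion stops.
SUM(d) = 0 + 1 + 1 + 2 = 4.

4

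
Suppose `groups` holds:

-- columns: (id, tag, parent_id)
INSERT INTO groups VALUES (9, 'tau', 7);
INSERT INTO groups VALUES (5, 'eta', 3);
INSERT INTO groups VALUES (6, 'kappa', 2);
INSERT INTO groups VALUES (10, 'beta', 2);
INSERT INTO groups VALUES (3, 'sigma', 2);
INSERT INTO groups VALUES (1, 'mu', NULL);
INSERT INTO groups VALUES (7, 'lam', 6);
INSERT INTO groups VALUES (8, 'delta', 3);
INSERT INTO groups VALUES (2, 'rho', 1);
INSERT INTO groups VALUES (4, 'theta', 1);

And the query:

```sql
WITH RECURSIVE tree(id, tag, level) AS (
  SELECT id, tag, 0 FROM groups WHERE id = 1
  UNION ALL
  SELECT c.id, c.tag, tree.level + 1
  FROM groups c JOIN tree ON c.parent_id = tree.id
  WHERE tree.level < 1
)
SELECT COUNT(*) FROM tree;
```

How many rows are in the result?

3

Base: id=1 (mu) at level 0.
Iteration 1: rows with parent_id in {1} -> rho (id 2, level 1), theta (id 4, level 1).
Iteration 2: level < 1 fails for all current rows; recursion stops.
Total rows emitted: 3.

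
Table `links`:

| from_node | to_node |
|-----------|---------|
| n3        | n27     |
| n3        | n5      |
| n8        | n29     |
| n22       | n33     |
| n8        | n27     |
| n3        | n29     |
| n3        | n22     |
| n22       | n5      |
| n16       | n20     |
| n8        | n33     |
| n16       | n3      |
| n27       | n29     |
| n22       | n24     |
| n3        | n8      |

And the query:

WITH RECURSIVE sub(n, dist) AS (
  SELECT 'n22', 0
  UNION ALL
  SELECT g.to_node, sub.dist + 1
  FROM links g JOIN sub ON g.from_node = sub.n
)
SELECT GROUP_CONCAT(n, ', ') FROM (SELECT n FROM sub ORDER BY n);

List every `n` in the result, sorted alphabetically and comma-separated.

Base: (n22, dist=0).
Iteration 1: edges from {n22} -> (n24, dist=1), (n33, dist=1), (n5, dist=1).
Iteration 2: no outgoing edges from {n24,n33,n5}; recursion stops.

n22, n24, n33, n5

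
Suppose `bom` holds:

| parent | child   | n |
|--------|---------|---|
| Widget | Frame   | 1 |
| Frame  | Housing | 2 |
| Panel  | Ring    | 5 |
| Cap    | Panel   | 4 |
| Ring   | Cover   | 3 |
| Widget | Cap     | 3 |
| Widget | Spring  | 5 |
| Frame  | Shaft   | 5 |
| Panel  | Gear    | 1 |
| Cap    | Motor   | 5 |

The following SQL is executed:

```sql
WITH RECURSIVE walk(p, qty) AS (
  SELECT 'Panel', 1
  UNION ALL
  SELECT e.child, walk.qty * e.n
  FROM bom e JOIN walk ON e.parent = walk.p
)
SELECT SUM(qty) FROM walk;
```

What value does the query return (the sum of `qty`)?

Base: (Panel, qty=1).
Iteration 1: components of {Panel} -> Gear = 1*1 = 1, Ring = 1*5 = 5.
Iteration 2: components of {Gear,Ring} -> Cover = 5*3 = 15.
Iteration 3: no further components; recursion stops.
SUM(qty) = 1 + 1 + 5 + 15 = 22.

22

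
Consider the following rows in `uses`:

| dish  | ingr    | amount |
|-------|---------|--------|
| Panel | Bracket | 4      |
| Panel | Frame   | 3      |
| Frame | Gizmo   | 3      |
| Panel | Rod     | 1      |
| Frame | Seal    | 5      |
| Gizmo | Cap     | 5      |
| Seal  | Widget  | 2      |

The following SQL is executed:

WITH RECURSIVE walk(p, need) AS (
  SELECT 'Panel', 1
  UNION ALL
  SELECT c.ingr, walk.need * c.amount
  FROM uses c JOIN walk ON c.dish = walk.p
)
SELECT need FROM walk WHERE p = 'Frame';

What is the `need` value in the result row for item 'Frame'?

3

Base: (Panel, need=1).
Iteration 1: components of {Panel} -> Bracket = 1*4 = 4, Frame = 1*3 = 3, Rod = 1*1 = 1.
Iteration 2: components of {Bracket,Frame,Rod} -> Gizmo = 3*3 = 9, Seal = 3*5 = 15.
Iteration 3: components of {Gizmo,Seal} -> Cap = 9*5 = 45, Widget = 15*2 = 30.
Iteration 4: no further components; recursion stops.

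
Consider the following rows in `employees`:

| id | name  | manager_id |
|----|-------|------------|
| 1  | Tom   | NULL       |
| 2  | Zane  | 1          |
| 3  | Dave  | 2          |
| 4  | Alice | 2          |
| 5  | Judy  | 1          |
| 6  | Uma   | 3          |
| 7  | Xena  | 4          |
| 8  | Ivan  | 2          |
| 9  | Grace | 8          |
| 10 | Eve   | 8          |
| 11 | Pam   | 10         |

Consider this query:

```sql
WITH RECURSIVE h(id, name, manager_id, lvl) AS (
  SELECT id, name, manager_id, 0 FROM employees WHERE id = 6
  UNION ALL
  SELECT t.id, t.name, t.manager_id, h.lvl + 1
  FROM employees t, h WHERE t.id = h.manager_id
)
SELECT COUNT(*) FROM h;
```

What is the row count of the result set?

4

Base: id=6 (Uma), manager_id=3, lvl 0.
Iteration 1: join on id=3 -> Dave (id 3, manager_id=2, lvl 1).
Iteration 2: join on id=2 -> Zane (id 2, manager_id=1, lvl 2).
Iteration 3: join on id=1 -> Tom (id 1, manager_id=NULL, lvl 3).
Iteration 4: manager_id is NULL; no match; recursion stops.
Total rows emitted: 4.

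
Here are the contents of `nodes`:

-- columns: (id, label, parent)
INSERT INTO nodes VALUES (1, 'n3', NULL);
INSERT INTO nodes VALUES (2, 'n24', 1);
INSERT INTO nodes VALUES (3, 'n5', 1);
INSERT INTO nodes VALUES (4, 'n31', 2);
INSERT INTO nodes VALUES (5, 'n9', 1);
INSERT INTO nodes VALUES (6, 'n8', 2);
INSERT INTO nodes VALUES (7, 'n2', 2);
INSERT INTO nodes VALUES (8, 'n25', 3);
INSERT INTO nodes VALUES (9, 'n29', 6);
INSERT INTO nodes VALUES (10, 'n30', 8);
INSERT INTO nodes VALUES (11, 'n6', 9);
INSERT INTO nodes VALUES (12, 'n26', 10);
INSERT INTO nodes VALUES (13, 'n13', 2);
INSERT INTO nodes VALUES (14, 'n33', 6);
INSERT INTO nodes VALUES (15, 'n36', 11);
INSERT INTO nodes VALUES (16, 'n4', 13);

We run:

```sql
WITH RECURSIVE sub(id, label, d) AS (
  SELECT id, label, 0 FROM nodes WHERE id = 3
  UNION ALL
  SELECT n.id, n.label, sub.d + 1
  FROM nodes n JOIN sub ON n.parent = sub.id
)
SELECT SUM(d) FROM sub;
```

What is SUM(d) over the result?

Base: id=3 (n5) at d 0.
Iteration 1: rows with parent in {3} -> n25 (id 8, d 1).
Iteration 2: rows with parent in {8} -> n30 (id 10, d 2).
Iteration 3: rows with parent in {10} -> n26 (id 12, d 3).
Iteration 4: no rows with parent in {12}; recursion stops.
SUM(d) = 0 + 1 + 2 + 3 = 6.

6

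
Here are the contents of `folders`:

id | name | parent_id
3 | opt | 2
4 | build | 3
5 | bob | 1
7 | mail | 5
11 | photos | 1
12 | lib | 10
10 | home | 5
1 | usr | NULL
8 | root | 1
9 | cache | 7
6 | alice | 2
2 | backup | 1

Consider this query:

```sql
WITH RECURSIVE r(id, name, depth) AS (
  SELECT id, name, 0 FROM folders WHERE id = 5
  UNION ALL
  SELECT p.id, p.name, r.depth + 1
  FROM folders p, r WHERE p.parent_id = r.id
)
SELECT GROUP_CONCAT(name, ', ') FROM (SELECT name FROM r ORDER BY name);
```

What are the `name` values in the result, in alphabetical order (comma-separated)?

Base: id=5 (bob) at depth 0.
Iteration 1: rows with parent_id in {5} -> mail (id 7, depth 1), home (id 10, depth 1).
Iteration 2: rows with parent_id in {7,10} -> cache (id 9, depth 2), lib (id 12, depth 2).
Iteration 3: no rows with parent_id in {9,12}; recursion stops.

bob, cache, home, lib, mail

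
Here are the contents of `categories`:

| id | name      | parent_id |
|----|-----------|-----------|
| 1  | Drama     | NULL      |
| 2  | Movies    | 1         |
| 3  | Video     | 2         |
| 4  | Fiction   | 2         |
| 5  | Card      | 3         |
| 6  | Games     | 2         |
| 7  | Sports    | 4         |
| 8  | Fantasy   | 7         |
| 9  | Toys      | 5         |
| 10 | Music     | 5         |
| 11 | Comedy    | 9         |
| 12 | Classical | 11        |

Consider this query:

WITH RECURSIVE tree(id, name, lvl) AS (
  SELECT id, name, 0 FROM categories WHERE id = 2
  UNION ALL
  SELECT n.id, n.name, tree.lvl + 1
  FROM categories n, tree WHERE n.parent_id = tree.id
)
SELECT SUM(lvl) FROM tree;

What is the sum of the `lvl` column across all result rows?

25

Base: id=2 (Movies) at lvl 0.
Iteration 1: rows with parent_id in {2} -> Video (id 3, lvl 1), Fiction (id 4, lvl 1), Games (id 6, lvl 1).
Iteration 2: rows with parent_id in {3,4,6} -> Card (id 5, lvl 2), Sports (id 7, lvl 2).
Iteration 3: rows with parent_id in {5,7} -> Fantasy (id 8, lvl 3), Toys (id 9, lvl 3), Music (id 10, lvl 3).
Iteration 4: rows with parent_id in {8,9,10} -> Comedy (id 11, lvl 4).
Iteration 5: rows with parent_id in {11} -> Classical (id 12, lvl 5).
Iteration 6: no rows with parent_id in {12}; recursion stops.
SUM(lvl) = 0 + 1 + 1 + 1 + 2 + 2 + 3 + 3 + 3 + 4 + 5 = 25.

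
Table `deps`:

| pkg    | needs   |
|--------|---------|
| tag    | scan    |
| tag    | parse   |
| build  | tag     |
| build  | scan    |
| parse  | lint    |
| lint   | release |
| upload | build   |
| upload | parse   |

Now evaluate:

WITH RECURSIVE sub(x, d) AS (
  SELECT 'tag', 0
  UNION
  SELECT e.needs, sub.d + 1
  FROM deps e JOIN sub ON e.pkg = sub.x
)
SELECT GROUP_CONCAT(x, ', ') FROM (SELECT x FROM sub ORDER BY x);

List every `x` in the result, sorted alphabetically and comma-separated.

Base: (tag, d=0).
Iteration 1: edges from {tag} -> (parse, d=1), (scan, d=1).
Iteration 2: edges from {parse,scan} -> (lint, d=2).
Iteration 3: edges from {lint} -> (release, d=3).
Iteration 4: no outgoing edges from {release}; recursion stops.

lint, parse, release, scan, tag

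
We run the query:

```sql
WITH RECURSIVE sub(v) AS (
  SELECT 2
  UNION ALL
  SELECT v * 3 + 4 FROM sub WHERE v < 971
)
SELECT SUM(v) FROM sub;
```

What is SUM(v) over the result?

Base: v=2.
Iteration 1: 2 < 971 holds -> v = 2 * 3 + 4 = 10.
Iteration 2: 10 < 971 holds -> v = 10 * 3 + 4 = 34.
Iteration 3: 34 < 971 holds -> v = 34 * 3 + 4 = 106.
Iteration 4: 106 < 971 holds -> v = 106 * 3 + 4 = 322.
Iteration 5: 322 < 971 holds -> v = 322 * 3 + 4 = 970.
Iteration 6: 970 < 971 holds -> v = 970 * 3 + 4 = 2914.
Iteration 7: 2914 < 971 fails; recursion stops.
SUM(v) = 2 + 10 + 34 + 106 + 322 + 970 + 2914 = 4358.

4358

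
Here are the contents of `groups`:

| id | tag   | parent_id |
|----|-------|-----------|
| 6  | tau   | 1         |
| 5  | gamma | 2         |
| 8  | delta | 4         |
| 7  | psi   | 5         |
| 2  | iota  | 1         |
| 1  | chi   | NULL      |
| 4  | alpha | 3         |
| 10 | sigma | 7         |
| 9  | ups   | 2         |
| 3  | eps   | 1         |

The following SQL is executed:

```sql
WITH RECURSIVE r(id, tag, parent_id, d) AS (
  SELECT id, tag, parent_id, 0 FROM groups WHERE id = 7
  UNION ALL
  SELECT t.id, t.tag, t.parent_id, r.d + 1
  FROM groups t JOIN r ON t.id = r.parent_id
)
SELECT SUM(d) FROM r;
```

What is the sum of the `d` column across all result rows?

6

Base: id=7 (psi), parent_id=5, d 0.
Iteration 1: join on id=5 -> gamma (id 5, parent_id=2, d 1).
Iteration 2: join on id=2 -> iota (id 2, parent_id=1, d 2).
Iteration 3: join on id=1 -> chi (id 1, parent_id=NULL, d 3).
Iteration 4: parent_id is NULL; no match; recursion stops.
SUM(d) = 0 + 1 + 2 + 3 = 6.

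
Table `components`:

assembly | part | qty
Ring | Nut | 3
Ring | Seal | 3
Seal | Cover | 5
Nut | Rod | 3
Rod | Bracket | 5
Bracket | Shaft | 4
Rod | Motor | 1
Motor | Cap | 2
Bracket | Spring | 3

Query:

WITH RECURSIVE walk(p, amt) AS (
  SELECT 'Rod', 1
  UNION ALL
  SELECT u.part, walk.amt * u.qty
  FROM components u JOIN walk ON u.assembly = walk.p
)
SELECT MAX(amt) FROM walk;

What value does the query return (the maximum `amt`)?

20

Base: (Rod, amt=1).
Iteration 1: components of {Rod} -> Bracket = 1*5 = 5, Motor = 1*1 = 1.
Iteration 2: components of {Bracket,Motor} -> Cap = 1*2 = 2, Shaft = 5*4 = 20, Spring = 5*3 = 15.
Iteration 3: no further components; recursion stops.
amt values: 1, 5, 1, 20, 15, 2; the maximum is 20.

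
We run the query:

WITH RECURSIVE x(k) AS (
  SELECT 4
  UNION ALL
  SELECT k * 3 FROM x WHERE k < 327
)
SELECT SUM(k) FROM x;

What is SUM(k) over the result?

1456

Base: k=4.
Iteration 1: 4 < 327 holds -> k = 4 * 3 = 12.
Iteration 2: 12 < 327 holds -> k = 12 * 3 = 36.
Iteration 3: 36 < 327 holds -> k = 36 * 3 = 108.
Iteration 4: 108 < 327 holds -> k = 108 * 3 = 324.
Iteration 5: 324 < 327 holds -> k = 324 * 3 = 972.
Iteration 6: 972 < 327 fails; recursion stops.
SUM(k) = 4 + 12 + 36 + 108 + 324 + 972 = 1456.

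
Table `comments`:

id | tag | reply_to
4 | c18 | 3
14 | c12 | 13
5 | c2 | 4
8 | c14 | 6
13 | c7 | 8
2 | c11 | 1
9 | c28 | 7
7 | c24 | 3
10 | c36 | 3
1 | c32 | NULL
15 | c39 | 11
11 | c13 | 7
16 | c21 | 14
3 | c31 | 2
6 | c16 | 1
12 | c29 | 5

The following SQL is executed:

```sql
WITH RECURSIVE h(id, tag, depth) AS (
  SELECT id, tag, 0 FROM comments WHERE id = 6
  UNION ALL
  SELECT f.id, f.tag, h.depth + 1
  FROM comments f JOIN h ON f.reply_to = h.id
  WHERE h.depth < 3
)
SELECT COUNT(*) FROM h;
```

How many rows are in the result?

4

Base: id=6 (c16) at depth 0.
Iteration 1: rows with reply_to in {6} -> c14 (id 8, depth 1).
Iteration 2: rows with reply_to in {8} -> c7 (id 13, depth 2).
Iteration 3: rows with reply_to in {13} -> c12 (id 14, depth 3).
Iteration 4: depth < 3 fails for all current rows; recursion stops.
Total rows emitted: 4.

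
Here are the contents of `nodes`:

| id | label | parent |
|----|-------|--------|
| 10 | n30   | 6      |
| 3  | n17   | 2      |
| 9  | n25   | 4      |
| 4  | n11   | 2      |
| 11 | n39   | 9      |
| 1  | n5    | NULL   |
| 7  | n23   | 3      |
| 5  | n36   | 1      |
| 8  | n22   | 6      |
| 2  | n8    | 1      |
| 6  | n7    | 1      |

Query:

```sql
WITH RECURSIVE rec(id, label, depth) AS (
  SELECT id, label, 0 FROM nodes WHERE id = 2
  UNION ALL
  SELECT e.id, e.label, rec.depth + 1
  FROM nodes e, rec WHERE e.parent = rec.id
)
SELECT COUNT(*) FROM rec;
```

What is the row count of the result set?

6

Base: id=2 (n8) at depth 0.
Iteration 1: rows with parent in {2} -> n17 (id 3, depth 1), n11 (id 4, depth 1).
Iteration 2: rows with parent in {3,4} -> n23 (id 7, depth 2), n25 (id 9, depth 2).
Iteration 3: rows with parent in {7,9} -> n39 (id 11, depth 3).
Iteration 4: no rows with parent in {11}; recursion stops.
Total rows emitted: 6.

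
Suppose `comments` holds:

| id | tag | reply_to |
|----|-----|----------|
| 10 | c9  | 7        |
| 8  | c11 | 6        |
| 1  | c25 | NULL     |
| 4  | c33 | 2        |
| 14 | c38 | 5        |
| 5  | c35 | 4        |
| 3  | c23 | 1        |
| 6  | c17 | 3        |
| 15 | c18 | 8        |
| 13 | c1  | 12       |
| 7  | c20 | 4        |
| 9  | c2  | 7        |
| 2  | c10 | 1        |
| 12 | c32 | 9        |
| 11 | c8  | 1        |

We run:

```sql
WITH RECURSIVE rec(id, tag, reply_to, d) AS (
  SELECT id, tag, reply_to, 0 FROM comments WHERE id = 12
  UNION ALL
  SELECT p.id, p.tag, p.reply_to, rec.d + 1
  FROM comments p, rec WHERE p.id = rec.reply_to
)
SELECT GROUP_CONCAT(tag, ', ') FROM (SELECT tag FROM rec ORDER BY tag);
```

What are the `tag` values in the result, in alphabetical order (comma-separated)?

c10, c2, c20, c25, c32, c33

Base: id=12 (c32), reply_to=9, d 0.
Iteration 1: join on id=9 -> c2 (id 9, reply_to=7, d 1).
Iteration 2: join on id=7 -> c20 (id 7, reply_to=4, d 2).
Iteration 3: join on id=4 -> c33 (id 4, reply_to=2, d 3).
Iteration 4: join on id=2 -> c10 (id 2, reply_to=1, d 4).
Iteration 5: join on id=1 -> c25 (id 1, reply_to=NULL, d 5).
Iteration 6: reply_to is NULL; no match; recursion stops.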